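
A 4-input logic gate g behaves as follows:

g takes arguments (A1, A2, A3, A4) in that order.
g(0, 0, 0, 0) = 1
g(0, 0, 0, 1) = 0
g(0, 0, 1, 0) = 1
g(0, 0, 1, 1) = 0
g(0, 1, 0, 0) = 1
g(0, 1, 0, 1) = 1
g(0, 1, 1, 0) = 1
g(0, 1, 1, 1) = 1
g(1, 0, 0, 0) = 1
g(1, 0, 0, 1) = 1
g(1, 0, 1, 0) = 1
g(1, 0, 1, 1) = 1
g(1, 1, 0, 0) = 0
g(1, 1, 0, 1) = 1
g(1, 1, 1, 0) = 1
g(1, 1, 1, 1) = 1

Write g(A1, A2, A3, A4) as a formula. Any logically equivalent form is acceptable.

g(A1, A2, A3, A4) = not (((((not A1 and not A2) and not A3) and A4) or (((not A1 and not A2) and A3) and A4)) or (((A1 and A2) and not A3) and not A4))

There are just 3 zero rows: (0,0,0,1), (0,0,1,1), (1,1,0,0). Their minterms are ¬A1·¬A2·¬A3·A4, ¬A1·¬A2·A3·A4, A1·A2·¬A3·¬A4; the OR of those covers precisely the 0-outputs, and negating it yields g.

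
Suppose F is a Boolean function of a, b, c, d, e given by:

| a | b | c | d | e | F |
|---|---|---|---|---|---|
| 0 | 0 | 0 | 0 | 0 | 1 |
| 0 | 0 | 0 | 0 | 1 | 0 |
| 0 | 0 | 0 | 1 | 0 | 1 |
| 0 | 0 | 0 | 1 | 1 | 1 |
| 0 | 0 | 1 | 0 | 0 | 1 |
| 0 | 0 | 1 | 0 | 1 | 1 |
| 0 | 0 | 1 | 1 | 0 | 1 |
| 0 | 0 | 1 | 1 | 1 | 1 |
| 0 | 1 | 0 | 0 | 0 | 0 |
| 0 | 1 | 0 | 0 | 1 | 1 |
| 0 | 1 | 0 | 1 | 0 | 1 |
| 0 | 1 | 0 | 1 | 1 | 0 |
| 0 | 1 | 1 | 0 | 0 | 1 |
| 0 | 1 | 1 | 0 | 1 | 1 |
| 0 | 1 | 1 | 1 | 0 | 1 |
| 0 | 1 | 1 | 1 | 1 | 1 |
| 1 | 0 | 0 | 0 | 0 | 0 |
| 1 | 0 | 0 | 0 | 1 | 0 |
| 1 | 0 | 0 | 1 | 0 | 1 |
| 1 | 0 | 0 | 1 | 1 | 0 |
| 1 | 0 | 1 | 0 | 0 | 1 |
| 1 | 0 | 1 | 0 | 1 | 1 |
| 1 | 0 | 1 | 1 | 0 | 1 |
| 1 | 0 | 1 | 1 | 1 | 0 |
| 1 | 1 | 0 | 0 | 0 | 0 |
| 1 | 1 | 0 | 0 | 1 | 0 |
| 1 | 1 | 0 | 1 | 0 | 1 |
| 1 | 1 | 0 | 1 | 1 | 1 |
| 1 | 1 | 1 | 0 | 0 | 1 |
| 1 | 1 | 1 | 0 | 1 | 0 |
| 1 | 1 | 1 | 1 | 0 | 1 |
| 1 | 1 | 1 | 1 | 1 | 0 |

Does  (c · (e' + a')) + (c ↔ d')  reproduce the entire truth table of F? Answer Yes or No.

Evaluate (c · (e' + a')) + (c ↔ d') on each row and compare to F:
  a=0, b=0, c=0, d=0, e=0: formula gives 0, but F = 1 ✗
A single disagreement suffices: at (0,0,0,0,0) they differ, so the formula does not compute F.

No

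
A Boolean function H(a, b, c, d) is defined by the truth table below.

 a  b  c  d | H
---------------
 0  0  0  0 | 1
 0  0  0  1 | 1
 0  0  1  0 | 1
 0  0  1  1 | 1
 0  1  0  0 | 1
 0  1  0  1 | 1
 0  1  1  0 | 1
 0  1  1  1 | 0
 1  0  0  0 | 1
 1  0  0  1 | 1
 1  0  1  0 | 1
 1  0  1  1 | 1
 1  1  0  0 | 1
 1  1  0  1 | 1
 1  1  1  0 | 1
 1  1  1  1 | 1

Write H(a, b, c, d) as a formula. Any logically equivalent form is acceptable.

H(a, b, c, d) = NOT (((NOT a AND b) AND c) AND d)

H is 0 on exactly one input, (0,1,1,1), whose minterm is ¬a·b·c·d. So H is the negation of that single conjunction.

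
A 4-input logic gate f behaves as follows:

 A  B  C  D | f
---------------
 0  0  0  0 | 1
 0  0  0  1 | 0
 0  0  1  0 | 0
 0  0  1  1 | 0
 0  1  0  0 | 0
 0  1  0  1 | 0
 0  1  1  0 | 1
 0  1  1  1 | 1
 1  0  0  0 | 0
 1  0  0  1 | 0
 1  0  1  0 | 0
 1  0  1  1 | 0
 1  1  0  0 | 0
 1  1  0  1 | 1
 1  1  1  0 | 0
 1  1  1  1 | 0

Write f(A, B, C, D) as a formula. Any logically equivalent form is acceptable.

f=1 on 4 inputs: (0,0,0,0), (0,1,1,0), (0,1,1,1), (1,1,0,1). Reading each as a conjunction of literals (¬A·¬B·¬C·¬D, ¬A·B·C·¬D, ¬A·B·C·D, A·B·¬C·D) and taking the OR gives the canonical DNF.

f(A, B, C, D) = (((((NOT A AND NOT B) AND NOT C) AND NOT D) OR (((NOT A AND B) AND C) AND NOT D)) OR (((NOT A AND B) AND C) AND D)) OR (((A AND B) AND NOT C) AND D)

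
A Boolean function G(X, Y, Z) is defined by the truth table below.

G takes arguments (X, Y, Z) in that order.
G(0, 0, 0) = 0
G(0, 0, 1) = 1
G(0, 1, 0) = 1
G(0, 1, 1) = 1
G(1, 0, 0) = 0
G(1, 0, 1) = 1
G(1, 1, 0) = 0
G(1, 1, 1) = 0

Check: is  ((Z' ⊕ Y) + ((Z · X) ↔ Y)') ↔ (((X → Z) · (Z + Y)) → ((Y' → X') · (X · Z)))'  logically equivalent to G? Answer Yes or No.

No

Test each input against both G and the formula:
  X=0, Y=0, Z=0: formula gives 0, G = 0 ✓
  X=0, Y=0, Z=1: formula gives 0, but G = 1 ✗
A single disagreement suffices: at (0,0,1) they differ, so the formula does not compute G.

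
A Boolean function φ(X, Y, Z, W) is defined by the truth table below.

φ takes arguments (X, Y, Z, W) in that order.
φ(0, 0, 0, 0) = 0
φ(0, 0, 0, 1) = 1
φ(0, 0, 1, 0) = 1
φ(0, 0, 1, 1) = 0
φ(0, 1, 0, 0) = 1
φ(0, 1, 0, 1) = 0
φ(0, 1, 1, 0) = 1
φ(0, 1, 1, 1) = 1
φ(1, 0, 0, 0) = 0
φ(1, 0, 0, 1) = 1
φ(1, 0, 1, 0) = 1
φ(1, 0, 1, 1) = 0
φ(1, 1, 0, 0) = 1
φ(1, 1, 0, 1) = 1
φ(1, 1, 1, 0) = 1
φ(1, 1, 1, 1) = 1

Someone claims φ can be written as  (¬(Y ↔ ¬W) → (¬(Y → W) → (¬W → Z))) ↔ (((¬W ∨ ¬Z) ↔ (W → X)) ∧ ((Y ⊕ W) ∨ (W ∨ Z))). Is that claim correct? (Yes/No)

Check the formula against φ row by row:
  X=0, Y=0, Z=0, W=0: formula gives 0, φ = 0 ✓
  X=0, Y=0, Z=0, W=1: formula gives 0, but φ = 1 ✗
Row (0,0,0,1) is a counterexample, so the formula is not equivalent to φ.

No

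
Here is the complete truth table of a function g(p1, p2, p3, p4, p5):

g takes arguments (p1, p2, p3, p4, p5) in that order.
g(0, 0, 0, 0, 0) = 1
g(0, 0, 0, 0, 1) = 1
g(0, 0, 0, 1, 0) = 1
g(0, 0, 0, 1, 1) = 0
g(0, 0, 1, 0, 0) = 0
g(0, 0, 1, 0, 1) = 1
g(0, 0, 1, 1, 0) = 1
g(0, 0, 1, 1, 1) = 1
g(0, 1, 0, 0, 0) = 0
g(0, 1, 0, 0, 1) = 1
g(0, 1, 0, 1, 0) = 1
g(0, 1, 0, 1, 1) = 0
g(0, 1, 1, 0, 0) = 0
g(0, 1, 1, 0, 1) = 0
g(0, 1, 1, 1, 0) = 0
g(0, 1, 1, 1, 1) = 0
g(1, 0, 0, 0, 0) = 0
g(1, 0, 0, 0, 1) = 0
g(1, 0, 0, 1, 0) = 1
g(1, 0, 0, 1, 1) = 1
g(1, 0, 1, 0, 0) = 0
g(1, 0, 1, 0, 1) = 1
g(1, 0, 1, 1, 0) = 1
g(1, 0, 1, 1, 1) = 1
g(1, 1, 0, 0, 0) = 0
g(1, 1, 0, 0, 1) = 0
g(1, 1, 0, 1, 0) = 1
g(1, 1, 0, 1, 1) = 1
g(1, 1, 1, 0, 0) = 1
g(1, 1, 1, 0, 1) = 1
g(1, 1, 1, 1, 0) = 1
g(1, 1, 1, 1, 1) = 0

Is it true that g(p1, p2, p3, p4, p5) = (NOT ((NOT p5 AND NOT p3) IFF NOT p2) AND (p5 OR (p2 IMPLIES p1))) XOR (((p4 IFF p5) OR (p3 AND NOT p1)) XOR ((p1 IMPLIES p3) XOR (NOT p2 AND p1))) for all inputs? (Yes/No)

Check the formula against g row by row:
  p1=0, p2=0, p3=0, p4=0, p5=0: formula gives 0, but g = 1 ✗
A single disagreement suffices: at (0,0,0,0,0) they differ, so the formula does not compute g.

No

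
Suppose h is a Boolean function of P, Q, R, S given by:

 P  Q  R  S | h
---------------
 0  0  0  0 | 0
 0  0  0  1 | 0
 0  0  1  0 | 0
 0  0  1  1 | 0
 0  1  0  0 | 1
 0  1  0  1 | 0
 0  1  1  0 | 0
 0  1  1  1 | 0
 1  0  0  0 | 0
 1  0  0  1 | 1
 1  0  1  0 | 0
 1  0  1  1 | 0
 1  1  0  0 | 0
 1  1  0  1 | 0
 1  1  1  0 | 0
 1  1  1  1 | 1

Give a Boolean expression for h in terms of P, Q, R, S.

h=1 on 3 inputs: (0,1,0,0), (1,0,0,1), (1,1,1,1). Reading each as a conjunction of literals (¬P·Q·¬R·¬S, P·¬Q·¬R·S, P·Q·R·S) and taking the OR gives the canonical DNF.

h(P, Q, R, S) = ((((not P and Q) and not R) and not S) or (((P and not Q) and not R) and S)) or (((P and Q) and R) and S)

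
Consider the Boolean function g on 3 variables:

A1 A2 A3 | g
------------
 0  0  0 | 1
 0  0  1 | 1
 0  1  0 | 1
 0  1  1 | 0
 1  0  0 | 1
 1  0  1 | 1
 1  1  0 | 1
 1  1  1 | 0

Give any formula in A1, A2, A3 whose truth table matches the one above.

g(A1, A2, A3) = (((A1' · A2) · A3) + ((A1 · A2) · A3))'

There are just 2 zero rows: (0,1,1), (1,1,1). Their minterms are ¬A1·A2·A3, A1·A2·A3; the OR of those covers precisely the 0-outputs, and negating it yields g.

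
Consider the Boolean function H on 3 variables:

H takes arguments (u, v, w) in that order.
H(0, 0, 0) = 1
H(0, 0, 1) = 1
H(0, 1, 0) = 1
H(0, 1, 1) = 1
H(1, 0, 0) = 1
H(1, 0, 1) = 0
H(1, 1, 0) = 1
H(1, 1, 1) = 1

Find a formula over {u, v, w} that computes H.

H(u, v, w) = not ((u and not v) and w)

H is 0 on exactly one input, (1,0,1), whose minterm is u·¬v·w. So H is the negation of that single conjunction.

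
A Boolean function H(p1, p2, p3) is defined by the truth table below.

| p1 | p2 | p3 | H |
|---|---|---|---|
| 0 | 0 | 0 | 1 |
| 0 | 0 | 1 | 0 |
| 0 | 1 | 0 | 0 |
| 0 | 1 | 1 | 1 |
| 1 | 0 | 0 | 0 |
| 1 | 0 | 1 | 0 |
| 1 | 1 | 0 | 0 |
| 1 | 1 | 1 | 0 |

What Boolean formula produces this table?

Collect the rows where H=1 — (0,0,0), (0,1,1) — and write one minterm per row: ¬p1·¬p2·¬p3, ¬p1·p2·p3. Their union (logical OR) reproduces the table exactly.

H(p1, p2, p3) = ((not p1 and not p2) and not p3) or ((not p1 and p2) and p3)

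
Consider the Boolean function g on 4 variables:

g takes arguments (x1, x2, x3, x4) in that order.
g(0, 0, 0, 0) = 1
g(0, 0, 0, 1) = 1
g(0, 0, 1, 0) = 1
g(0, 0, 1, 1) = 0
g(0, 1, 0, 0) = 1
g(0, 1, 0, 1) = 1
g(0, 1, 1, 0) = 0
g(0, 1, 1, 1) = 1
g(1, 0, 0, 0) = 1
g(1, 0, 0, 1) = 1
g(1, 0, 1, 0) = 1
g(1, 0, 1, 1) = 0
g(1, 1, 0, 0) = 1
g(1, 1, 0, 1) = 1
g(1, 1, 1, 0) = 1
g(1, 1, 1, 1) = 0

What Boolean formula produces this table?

There are just 4 zero rows: (0,0,1,1), (0,1,1,0), (1,0,1,1), (1,1,1,1). Their minterms are ¬x1·¬x2·x3·x4, ¬x1·x2·x3·¬x4, x1·¬x2·x3·x4, x1·x2·x3·x4; the OR of those covers precisely the 0-outputs, and negating it yields g.

g(x1, x2, x3, x4) = not ((((((not x1 and not x2) and x3) and x4) or (((not x1 and x2) and x3) and not x4)) or (((x1 and not x2) and x3) and x4)) or (((x1 and x2) and x3) and x4))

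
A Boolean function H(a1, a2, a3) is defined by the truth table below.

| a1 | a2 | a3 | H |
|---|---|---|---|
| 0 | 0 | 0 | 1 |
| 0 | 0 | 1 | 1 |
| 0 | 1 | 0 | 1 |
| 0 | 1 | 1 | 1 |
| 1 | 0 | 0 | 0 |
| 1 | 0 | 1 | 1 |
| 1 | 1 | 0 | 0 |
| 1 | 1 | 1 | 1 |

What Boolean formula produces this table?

H(a1, a2, a3) = NOT (((a1 AND NOT a2) AND NOT a3) OR ((a1 AND a2) AND NOT a3))

H is 0 on only 2 rows — (1,0,0), (1,1,0). Writing each as a minterm (a1·¬a2·¬a3, a1·a2·¬a3) and OR-ing them characterizes exactly where H=0, so H is the negation of that disjunction.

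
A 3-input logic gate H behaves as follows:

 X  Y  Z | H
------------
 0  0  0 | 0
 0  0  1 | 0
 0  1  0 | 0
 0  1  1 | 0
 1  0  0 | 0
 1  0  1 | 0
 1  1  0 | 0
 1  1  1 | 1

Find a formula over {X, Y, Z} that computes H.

H(X, Y, Z) = (X and Y) and Z

The output is 1 only when every input is 1 — the AND of all inputs.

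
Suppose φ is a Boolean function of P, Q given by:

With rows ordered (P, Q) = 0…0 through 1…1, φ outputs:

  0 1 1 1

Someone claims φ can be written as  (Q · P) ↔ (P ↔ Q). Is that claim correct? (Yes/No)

Yes

Evaluate (Q · P) ↔ (P ↔ Q) on each row and compare to φ:
  P=0, Q=0: formula gives 0, φ = 0 ✓
  P=0, Q=1: formula gives 1, φ = 1 ✓
  P=1, Q=0: formula gives 1, φ = 1 ✓
  P=1, Q=1: formula gives 1, φ = 1 ✓
No disagreement on any input; they are logically equivalent.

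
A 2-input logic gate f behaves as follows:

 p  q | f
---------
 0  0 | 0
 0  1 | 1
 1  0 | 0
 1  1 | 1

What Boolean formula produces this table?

f(p, q) = q

The output simply equals q.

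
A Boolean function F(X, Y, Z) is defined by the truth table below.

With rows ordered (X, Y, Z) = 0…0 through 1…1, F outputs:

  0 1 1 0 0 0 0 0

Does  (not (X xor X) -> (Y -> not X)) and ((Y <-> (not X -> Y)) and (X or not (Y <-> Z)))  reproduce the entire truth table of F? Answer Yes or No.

Test each input against both F and the formula:
  X=0, Y=0, Z=0: formula gives 0, F = 0 ✓
  X=0, Y=0, Z=1: formula gives 1, F = 1 ✓
  X=0, Y=1, Z=0: formula gives 1, F = 1 ✓
  X=0, Y=1, Z=1: formula gives 0, F = 0 ✓
  X=1, Y=0, Z=0: formula gives 0, F = 0 ✓
  …and likewise for the remaining 3 rows.
No disagreement on any input; they are logically equivalent.

Yes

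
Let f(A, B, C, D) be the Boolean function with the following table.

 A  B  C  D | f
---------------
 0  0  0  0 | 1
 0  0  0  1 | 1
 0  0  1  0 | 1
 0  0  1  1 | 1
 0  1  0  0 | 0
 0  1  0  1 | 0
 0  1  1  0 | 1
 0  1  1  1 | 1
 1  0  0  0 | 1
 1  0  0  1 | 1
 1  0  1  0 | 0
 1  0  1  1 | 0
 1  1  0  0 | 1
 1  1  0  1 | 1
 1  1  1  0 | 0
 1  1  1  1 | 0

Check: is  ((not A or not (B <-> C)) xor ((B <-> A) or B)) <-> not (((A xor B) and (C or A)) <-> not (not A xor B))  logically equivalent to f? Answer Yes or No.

Check the formula against f row by row:
  A=0, B=0, C=0, D=0: formula gives 1, f = 1 ✓
  A=0, B=0, C=0, D=1: formula gives 1, f = 1 ✓
  A=0, B=0, C=1, D=0: formula gives 1, f = 1 ✓
  A=0, B=0, C=1, D=1: formula gives 1, f = 1 ✓
  … (the remaining 12 rows also agree.)
All 16 rows match — the expression computes f exactly.

Yes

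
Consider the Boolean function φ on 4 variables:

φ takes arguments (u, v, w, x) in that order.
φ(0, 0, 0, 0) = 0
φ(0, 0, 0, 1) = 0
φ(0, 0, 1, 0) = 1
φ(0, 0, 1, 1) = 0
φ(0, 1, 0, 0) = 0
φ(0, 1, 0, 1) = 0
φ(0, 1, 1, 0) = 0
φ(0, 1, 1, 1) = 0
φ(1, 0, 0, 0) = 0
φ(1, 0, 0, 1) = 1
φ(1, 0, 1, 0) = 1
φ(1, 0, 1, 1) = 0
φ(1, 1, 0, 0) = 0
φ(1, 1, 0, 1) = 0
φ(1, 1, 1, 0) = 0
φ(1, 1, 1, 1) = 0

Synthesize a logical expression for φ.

φ(u, v, w, x) = ((((u' · v') · w) · x') + (((u · v') · w') · x)) + (((u · v') · w) · x')

The 1-rows are (0,0,1,0), (1,0,0,1), (1,0,1,0). Each contributes one minterm — ¬u·¬v·w·¬x; u·¬v·¬w·x; u·¬v·w·¬x — and their disjunction is a sum-of-products form of φ.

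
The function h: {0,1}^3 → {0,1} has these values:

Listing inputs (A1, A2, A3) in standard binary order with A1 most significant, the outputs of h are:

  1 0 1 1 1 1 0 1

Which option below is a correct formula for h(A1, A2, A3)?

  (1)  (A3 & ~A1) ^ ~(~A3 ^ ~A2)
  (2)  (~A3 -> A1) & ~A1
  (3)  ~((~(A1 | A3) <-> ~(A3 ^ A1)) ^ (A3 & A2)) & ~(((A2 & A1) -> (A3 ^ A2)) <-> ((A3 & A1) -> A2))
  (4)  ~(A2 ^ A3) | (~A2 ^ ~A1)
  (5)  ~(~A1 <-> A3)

4

(1) fails at (0,0,1): the formula yields 1, h is 0.
(2) fails at (0,0,0): the formula yields 0, h is 1.
(3) fails at (0,0,0): the formula yields 0, h is 1.
(5) fails at (0,1,1): the formula yields 0, h is 1.
(4) is the remaining candidate, and it agrees with h on all 8 inputs.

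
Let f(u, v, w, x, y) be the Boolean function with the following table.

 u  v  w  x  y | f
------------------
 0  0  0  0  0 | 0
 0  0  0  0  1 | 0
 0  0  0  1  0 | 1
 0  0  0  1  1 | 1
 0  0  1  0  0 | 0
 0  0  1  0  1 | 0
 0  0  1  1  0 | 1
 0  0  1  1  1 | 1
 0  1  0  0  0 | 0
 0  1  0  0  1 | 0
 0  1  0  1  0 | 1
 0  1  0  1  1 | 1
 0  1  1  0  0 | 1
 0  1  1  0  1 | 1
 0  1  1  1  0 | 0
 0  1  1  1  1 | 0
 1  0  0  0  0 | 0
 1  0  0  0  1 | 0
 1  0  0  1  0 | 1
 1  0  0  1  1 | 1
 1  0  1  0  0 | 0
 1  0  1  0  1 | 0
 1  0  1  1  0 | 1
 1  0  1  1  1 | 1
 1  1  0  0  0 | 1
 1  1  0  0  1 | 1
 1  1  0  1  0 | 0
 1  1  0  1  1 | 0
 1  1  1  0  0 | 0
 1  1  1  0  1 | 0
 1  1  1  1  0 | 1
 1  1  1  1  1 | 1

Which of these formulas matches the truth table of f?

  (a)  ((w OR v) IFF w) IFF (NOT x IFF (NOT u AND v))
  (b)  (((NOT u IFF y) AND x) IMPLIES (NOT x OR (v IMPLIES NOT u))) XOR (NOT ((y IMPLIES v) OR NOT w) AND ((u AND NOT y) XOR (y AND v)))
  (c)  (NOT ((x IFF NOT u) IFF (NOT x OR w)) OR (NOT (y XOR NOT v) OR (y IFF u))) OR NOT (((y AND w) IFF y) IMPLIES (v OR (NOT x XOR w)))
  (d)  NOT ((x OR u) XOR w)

a

(b): at (0,0,0,0,0) it gives 1, but f = 0 — eliminated.
(c): at (0,0,0,0,0) it gives 1, but f = 0 — eliminated.
(d): at (0,0,0,0,0) it gives 1, but f = 0 — eliminated.
(a) is the remaining candidate, and it agrees with f on all 32 inputs.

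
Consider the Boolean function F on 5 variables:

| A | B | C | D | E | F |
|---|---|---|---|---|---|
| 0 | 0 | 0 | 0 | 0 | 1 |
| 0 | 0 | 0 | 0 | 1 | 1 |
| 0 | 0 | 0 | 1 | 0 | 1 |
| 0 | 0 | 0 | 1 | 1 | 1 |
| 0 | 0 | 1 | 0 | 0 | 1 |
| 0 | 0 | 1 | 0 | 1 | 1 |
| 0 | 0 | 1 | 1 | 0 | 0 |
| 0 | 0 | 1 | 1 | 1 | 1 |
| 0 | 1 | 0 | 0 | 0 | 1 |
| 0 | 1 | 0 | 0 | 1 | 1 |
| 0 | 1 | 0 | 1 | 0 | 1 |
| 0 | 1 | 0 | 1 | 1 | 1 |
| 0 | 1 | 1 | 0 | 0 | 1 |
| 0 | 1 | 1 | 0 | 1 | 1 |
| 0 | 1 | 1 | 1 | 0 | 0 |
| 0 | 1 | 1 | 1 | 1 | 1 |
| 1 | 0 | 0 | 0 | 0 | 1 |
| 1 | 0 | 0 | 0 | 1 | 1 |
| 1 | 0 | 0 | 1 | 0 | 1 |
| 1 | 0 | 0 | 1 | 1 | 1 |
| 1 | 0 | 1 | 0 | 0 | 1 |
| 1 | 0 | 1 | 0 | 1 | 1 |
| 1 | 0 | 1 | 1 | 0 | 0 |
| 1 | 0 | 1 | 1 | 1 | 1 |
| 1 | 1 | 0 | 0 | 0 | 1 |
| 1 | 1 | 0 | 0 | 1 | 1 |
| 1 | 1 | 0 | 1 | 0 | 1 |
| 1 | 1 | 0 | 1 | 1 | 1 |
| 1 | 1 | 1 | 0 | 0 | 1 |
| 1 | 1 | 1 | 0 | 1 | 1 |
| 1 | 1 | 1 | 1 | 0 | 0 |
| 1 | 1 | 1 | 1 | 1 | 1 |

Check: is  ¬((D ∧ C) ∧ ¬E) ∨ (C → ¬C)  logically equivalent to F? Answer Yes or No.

Evaluate ¬((D ∧ C) ∧ ¬E) ∨ (C → ¬C) on each row and compare to F:
  A=0, B=0, C=0, D=0, E=0: formula gives 1, F = 1 ✓
  A=0, B=0, C=0, D=0, E=1: formula gives 1, F = 1 ✓
  A=0, B=0, C=0, D=1, E=0: formula gives 1, F = 1 ✓
  A=0, B=0, C=0, D=1, E=1: formula gives 1, F = 1 ✓
  … (the remaining 28 rows also agree.)
No disagreement on any input; they are logically equivalent.

Yes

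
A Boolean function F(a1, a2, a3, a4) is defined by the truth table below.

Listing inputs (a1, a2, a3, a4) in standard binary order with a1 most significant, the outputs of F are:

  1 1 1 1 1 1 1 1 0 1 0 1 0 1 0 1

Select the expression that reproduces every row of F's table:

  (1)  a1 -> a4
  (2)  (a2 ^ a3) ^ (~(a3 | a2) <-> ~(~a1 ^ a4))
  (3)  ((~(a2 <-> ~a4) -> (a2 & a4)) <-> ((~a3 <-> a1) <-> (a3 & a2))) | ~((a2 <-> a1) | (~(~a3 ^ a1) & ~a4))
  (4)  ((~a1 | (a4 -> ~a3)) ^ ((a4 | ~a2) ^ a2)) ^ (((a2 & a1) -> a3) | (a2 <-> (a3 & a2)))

(2) disagrees with F on (0,0,0,0) (formula → 0, table → 1); rule it out.
(3) disagrees with F on (0,0,0,0) (formula → 0, table → 1); rule it out.
(4) disagrees with F on (0,1,0,1) (formula → 0, table → 1); rule it out.
Only (1) survives; checking it on all 16 rows confirms it matches F.

1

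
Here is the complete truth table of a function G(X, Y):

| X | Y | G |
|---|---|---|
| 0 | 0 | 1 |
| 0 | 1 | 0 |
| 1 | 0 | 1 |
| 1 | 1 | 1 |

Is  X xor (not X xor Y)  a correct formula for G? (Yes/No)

Check the formula against G row by row:
  X=0, Y=0: formula gives 1, G = 1 ✓
  X=0, Y=1: formula gives 0, G = 0 ✓
  X=1, Y=0: formula gives 1, G = 1 ✓
  X=1, Y=1: formula gives 0, but G = 1 ✗
Row (1,1) is a counterexample, so the formula is not equivalent to G.

No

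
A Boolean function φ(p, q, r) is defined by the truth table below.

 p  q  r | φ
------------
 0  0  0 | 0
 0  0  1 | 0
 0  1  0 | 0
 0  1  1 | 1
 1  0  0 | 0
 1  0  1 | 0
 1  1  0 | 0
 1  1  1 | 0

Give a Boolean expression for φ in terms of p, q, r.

φ(p, q, r) = (p' · q) · r

φ is 1 on exactly one input, (0,1,1), whose minterm is ¬p·q·r. So φ is just that conjunction.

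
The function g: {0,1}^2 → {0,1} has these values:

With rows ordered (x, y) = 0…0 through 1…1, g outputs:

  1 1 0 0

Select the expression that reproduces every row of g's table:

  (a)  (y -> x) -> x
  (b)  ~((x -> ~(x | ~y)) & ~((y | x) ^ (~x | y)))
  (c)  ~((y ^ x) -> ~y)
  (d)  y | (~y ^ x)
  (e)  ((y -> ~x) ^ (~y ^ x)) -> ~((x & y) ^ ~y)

e

(a) fails at (0,0): the formula yields 0, g is 1.
(b) fails at (0,1): the formula yields 0, g is 1.
(c) fails at (0,0): the formula yields 0, g is 1.
(d) fails at (1,1): the formula yields 1, g is 0.
Only (e) survives; checking it on all 4 rows confirms it matches g.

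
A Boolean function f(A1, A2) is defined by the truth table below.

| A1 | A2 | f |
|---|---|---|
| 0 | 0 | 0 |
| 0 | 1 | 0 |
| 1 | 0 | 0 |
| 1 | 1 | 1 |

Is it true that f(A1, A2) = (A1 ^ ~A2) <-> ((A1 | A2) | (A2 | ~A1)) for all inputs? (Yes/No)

Evaluate (A1 ^ ~A2) <-> ((A1 | A2) | (A2 | ~A1)) on each row and compare to f:
  A1=0, A2=0: formula gives 1, but f = 0 ✗
Row (0,0) is a counterexample, so the formula is not equivalent to f.

No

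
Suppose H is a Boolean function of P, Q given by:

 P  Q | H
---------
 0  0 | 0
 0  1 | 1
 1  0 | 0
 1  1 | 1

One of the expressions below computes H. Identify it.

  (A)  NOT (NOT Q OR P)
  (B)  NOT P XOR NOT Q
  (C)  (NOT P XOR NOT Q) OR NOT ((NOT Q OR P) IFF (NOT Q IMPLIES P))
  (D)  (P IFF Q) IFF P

D

(A): at (1,1) it gives 0, but H = 1 — eliminated.
(B): at (1,0) it gives 1, but H = 0 — eliminated.
(C): at (0,0) it gives 1, but H = 0 — eliminated.
(D) is the remaining candidate, and it agrees with H on all 4 inputs.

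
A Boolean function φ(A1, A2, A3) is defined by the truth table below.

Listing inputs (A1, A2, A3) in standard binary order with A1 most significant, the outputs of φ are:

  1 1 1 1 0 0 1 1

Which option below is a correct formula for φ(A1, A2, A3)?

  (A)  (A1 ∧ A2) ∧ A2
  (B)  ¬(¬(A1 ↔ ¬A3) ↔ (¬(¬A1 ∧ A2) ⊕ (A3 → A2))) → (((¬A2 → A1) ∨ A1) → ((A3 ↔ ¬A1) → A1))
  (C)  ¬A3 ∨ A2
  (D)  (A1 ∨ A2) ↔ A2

(A): at (0,0,0) it gives 0, but φ = 1 — eliminated.
(B): at (0,1,1) it gives 0, but φ = 1 — eliminated.
(C): at (0,0,1) it gives 0, but φ = 1 — eliminated.
Only (D) survives; checking it on all 8 rows confirms it matches φ.

D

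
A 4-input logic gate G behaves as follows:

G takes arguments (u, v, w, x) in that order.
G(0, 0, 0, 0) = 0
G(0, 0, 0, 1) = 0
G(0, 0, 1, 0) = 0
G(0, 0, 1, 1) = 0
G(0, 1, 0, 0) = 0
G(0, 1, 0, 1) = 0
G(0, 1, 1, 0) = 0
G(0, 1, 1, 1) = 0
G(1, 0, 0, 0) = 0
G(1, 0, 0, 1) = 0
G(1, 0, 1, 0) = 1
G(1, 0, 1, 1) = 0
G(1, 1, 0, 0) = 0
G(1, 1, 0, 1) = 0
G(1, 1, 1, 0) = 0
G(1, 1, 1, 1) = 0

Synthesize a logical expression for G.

Only row (1,0,1,0) gives 1. That row's minterm u·¬v·w·¬x is G directly.

G(u, v, w, x) = ((u AND NOT v) AND w) AND NOT x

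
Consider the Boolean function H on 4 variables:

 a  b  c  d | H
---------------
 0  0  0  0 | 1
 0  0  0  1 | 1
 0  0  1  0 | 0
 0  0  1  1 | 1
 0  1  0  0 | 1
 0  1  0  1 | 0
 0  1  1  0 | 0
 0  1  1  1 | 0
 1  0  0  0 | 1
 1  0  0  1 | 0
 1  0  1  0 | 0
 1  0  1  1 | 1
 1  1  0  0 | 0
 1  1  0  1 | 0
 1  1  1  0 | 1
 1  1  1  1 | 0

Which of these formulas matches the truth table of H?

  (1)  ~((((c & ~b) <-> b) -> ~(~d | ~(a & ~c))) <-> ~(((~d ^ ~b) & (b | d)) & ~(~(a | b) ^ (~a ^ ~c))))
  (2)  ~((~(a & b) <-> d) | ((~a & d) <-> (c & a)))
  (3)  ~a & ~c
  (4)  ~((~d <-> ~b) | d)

1

(2) fails at (0,0,0,0): the formula yields 0, H is 1.
(3) fails at (0,0,1,1): the formula yields 0, H is 1.
(4) fails at (0,0,0,0): the formula yields 0, H is 1.
Only (1) survives; checking it on all 16 rows confirms it matches H.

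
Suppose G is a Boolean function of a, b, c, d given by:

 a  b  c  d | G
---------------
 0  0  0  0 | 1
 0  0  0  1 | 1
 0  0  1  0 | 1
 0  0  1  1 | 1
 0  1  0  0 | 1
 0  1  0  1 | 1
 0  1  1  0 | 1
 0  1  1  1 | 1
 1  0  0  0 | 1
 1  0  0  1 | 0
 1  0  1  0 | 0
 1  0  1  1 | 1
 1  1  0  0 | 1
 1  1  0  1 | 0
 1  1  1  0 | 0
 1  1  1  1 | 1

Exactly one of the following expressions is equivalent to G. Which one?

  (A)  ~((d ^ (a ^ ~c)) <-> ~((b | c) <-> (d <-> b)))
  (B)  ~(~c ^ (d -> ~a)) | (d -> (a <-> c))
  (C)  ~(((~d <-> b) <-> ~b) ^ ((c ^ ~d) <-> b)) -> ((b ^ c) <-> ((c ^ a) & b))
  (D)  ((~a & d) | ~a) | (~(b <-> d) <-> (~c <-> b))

(A) disagrees with G on (0,0,0,0) (formula → 0, table → 1); rule it out.
(B) disagrees with G on (0,0,1,1) (formula → 0, table → 1); rule it out.
(C) disagrees with G on (0,1,1,0) (formula → 0, table → 1); rule it out.
That leaves (D). Evaluating it on every row reproduces the table of G exactly.

D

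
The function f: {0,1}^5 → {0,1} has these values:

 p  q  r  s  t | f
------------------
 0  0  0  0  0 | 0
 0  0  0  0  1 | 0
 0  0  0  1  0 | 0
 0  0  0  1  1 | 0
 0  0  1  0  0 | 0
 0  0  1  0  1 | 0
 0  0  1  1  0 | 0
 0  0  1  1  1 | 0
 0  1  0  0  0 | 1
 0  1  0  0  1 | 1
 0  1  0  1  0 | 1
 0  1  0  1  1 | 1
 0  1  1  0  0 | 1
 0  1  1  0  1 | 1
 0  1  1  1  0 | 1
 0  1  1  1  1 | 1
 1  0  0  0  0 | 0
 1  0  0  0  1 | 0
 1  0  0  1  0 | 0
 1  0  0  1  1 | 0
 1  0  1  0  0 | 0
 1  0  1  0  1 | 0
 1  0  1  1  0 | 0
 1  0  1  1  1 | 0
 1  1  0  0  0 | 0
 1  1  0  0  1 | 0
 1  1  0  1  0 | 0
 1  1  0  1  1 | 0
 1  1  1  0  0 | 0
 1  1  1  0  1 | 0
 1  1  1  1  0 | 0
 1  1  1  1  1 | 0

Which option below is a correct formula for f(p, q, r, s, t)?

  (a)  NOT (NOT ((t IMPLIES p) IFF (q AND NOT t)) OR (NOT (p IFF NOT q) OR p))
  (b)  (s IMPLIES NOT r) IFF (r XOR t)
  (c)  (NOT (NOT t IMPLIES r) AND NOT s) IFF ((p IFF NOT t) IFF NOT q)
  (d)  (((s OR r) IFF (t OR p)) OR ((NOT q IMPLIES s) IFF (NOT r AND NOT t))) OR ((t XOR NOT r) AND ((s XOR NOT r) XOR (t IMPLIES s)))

a

(b) disagrees with f on (0,0,0,0,1) (formula → 1, table → 0); rule it out.
(c) disagrees with f on (0,0,0,1,0) (formula → 1, table → 0); rule it out.
(d) disagrees with f on (0,0,0,0,0) (formula → 1, table → 0); rule it out.
That leaves (a). Evaluating it on every row reproduces the table of f exactly.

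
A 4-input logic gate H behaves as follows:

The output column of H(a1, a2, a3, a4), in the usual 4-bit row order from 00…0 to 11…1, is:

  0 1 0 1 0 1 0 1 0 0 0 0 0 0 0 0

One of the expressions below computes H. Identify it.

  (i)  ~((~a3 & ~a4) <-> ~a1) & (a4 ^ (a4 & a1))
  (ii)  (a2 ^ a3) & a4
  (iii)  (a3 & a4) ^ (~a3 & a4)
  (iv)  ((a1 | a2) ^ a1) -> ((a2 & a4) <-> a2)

i

(ii) disagrees with H on (0,0,0,1) (formula → 0, table → 1); rule it out.
(iii) disagrees with H on (1,0,0,1) (formula → 1, table → 0); rule it out.
(iv) disagrees with H on (0,0,0,0) (formula → 1, table → 0); rule it out.
That leaves (i). Evaluating it on every row reproduces the table of H exactly.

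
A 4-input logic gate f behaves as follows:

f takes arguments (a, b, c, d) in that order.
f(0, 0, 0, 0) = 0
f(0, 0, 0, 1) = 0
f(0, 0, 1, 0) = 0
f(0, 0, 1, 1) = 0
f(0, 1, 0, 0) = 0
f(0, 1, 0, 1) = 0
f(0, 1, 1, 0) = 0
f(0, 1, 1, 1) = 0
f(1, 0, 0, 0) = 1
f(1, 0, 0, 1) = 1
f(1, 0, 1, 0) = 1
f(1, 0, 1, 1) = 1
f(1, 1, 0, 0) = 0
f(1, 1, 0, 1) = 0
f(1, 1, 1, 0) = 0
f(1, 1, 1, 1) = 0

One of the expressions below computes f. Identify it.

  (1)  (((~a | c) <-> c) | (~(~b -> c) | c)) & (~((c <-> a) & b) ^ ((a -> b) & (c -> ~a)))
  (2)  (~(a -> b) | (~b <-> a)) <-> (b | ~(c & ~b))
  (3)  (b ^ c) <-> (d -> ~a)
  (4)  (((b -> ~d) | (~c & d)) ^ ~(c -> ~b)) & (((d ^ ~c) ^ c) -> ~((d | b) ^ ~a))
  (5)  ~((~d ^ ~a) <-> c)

1

(2) fails at (0,0,1,0): the formula yields 1, f is 0.
(3) fails at (0,0,1,0): the formula yields 1, f is 0.
(4) fails at (0,0,0,1): the formula yields 1, f is 0.
(5) fails at (0,0,0,1): the formula yields 1, f is 0.
(1) is the remaining candidate, and it agrees with f on all 16 inputs.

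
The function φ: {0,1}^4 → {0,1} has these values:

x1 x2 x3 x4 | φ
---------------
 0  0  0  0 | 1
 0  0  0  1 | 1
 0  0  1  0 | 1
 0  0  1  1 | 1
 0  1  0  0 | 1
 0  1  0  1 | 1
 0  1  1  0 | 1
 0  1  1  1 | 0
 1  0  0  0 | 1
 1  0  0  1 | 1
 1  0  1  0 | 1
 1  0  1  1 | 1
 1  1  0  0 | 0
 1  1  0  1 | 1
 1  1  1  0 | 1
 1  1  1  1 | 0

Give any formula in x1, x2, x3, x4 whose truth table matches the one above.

φ(x1, x2, x3, x4) = (((((x1' · x2) · x3) · x4) + (((x1 · x2) · x3') · x4')) + (((x1 · x2) · x3) · x4))'

The 0-rows are (0,1,1,1), (1,1,0,0), (1,1,1,1). Take each as a conjunction (¬x1·x2·x3·x4, x1·x2·¬x3·¬x4, x1·x2·x3·x4), form their disjunction, and complement — that gives a formula that is 1 everywhere φ is.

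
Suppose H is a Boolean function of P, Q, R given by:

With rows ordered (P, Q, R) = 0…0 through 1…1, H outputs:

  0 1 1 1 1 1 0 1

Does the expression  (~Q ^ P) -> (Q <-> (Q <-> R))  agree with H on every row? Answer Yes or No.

Yes

Test each input against both H and the formula:
  P=0, Q=0, R=0: formula gives 0, H = 0 ✓
  P=0, Q=0, R=1: formula gives 1, H = 1 ✓
  P=0, Q=1, R=0: formula gives 1, H = 1 ✓
  P=0, Q=1, R=1: formula gives 1, H = 1 ✓
  P=1, Q=0, R=0: formula gives 1, H = 1 ✓
  …and likewise for the remaining 3 rows.
No disagreement on any input; they are logically equivalent.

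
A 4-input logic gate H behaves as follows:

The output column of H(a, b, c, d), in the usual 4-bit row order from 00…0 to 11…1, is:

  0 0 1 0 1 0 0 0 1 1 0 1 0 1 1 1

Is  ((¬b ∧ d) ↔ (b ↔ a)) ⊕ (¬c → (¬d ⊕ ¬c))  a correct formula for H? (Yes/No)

Yes

Test each input against both H and the formula:
  a=0, b=0, c=0, d=0: formula gives 0, H = 0 ✓
  a=0, b=0, c=0, d=1: formula gives 0, H = 0 ✓
  a=0, b=0, c=1, d=0: formula gives 1, H = 1 ✓
  a=0, b=0, c=1, d=1: formula gives 0, H = 0 ✓
  … (the remaining 12 rows also agree.)
Every row agrees, so the formula is equivalent.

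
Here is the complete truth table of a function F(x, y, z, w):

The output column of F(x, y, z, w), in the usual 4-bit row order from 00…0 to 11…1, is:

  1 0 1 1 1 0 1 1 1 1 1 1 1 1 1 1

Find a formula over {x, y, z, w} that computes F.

There are just 2 zero rows: (0,0,0,1), (0,1,0,1). Their minterms are ¬x·¬y·¬z·w, ¬x·y·¬z·w; the OR of those covers precisely the 0-outputs, and negating it yields F.

F(x, y, z, w) = ¬((((¬x ∧ ¬y) ∧ ¬z) ∧ w) ∨ (((¬x ∧ y) ∧ ¬z) ∧ w))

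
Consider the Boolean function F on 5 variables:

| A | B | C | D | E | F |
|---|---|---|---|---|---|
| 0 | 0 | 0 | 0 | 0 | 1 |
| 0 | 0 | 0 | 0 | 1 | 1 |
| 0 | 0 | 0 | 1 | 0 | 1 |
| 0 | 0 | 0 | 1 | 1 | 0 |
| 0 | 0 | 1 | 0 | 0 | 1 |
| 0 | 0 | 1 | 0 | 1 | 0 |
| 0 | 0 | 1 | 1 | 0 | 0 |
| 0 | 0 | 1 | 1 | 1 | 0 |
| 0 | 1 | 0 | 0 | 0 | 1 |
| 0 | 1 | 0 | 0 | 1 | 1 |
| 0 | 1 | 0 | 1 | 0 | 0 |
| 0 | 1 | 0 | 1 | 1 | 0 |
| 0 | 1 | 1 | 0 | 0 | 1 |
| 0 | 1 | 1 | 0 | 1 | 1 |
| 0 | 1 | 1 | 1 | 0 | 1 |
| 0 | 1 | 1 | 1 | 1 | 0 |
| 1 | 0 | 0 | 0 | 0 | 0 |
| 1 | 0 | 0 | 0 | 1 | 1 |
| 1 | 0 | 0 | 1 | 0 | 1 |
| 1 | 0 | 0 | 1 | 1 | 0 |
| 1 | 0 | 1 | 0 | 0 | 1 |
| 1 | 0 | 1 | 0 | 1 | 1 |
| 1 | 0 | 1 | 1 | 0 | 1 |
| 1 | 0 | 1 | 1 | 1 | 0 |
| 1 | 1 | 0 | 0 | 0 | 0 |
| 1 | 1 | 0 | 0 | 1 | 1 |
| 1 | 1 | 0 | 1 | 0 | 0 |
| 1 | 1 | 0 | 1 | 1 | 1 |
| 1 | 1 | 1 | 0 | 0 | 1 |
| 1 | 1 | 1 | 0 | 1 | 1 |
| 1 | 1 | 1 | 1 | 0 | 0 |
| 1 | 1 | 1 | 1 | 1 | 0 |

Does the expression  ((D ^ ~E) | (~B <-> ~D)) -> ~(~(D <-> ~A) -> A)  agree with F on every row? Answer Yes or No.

Check the formula against F row by row:
  A=0, B=0, C=0, D=0, E=0: formula gives 1, F = 1 ✓
  A=0, B=0, C=0, D=0, E=1: formula gives 1, F = 1 ✓
  A=0, B=0, C=0, D=1, E=0: formula gives 1, F = 1 ✓
  A=0, B=0, C=0, D=1, E=1: formula gives 0, F = 0 ✓
  …
  A=0, B=0, C=1, D=0, E=1: formula gives 1, but F = 0 ✗
Since they disagree at (0,0,1,0,1), the expression is not a correct formula for F.

No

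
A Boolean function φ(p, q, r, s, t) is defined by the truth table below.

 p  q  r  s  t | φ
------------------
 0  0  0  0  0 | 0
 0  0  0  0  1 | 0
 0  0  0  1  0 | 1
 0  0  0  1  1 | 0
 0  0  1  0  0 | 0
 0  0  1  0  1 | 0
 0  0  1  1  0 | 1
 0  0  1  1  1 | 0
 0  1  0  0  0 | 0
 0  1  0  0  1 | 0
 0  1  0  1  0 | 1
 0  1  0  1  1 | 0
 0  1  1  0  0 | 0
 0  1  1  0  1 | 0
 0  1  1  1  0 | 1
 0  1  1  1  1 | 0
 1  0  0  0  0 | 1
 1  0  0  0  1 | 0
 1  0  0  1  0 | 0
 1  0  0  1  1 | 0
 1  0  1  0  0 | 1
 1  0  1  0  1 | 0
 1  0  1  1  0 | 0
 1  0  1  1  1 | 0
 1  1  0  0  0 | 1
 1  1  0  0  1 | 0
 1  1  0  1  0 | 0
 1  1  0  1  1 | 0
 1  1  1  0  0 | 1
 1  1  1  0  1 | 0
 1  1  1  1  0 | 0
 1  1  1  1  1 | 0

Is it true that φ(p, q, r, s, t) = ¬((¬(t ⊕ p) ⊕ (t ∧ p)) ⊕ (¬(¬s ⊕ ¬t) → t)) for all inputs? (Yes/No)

Yes

Evaluate ¬((¬(t ⊕ p) ⊕ (t ∧ p)) ⊕ (¬(¬s ⊕ ¬t) → t)) on each row and compare to φ:
  p=0, q=0, r=0, s=0, t=0: formula gives 0, φ = 0 ✓
  p=0, q=0, r=0, s=0, t=1: formula gives 0, φ = 0 ✓
  p=0, q=0, r=0, s=1, t=0: formula gives 1, φ = 1 ✓
  p=0, q=0, r=0, s=1, t=1: formula gives 0, φ = 0 ✓
  … (the remaining 28 rows also agree.)
Every row agrees, so the formula is equivalent.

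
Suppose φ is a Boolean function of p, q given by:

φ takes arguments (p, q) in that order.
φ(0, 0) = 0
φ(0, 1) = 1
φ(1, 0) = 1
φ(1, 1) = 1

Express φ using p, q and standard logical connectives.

The output is 1 whenever at least one input is 1 — the OR of all inputs.

φ(p, q) = p OR q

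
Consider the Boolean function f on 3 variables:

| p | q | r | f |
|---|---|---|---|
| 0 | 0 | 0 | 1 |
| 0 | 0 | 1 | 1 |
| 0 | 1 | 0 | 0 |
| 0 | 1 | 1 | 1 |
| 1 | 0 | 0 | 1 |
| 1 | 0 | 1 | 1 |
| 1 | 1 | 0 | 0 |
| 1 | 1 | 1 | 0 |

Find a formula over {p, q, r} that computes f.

There are just 3 zero rows: (0,1,0), (1,1,0), (1,1,1). Their minterms are ¬p·q·¬r, p·q·¬r, p·q·r; the OR of those covers precisely the 0-outputs, and negating it yields f.

f(p, q, r) = not ((((not p and q) and not r) or ((p and q) and not r)) or ((p and q) and r))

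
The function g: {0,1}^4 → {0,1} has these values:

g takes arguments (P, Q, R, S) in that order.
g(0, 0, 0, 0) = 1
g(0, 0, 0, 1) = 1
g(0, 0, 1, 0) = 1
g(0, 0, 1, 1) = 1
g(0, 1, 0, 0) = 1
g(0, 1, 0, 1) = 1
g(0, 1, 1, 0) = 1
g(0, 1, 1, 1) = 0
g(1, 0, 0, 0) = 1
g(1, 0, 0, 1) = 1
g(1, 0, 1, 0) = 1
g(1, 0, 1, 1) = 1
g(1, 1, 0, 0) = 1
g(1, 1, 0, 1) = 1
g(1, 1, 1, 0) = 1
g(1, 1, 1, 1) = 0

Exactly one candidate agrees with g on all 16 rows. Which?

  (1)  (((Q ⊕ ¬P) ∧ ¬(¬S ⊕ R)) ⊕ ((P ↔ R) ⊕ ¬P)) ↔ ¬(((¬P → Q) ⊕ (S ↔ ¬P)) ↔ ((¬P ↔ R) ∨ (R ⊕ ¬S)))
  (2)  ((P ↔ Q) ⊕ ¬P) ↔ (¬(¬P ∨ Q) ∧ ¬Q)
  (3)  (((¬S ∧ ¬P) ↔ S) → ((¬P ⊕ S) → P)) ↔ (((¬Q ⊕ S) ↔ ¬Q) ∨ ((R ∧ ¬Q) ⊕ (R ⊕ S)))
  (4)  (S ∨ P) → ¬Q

3

(1) fails at (0,0,0,0): the formula yields 0, g is 1.
(2) fails at (0,1,0,0): the formula yields 0, g is 1.
(4) fails at (0,1,0,1): the formula yields 0, g is 1.
(3) is the remaining candidate, and it agrees with g on all 16 inputs.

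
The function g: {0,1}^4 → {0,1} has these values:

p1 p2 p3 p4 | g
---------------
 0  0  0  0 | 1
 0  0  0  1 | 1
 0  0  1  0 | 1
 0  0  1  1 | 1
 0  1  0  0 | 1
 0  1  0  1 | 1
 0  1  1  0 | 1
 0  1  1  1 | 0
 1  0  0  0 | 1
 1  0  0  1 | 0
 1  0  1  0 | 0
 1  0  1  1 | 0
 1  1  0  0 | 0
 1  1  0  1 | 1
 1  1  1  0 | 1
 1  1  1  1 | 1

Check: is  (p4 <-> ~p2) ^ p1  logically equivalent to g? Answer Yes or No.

Test each input against both g and the formula:
  p1=0, p2=0, p3=0, p4=0: formula gives 0, but g = 1 ✗
A single disagreement suffices: at (0,0,0,0) they differ, so the formula does not compute g.

No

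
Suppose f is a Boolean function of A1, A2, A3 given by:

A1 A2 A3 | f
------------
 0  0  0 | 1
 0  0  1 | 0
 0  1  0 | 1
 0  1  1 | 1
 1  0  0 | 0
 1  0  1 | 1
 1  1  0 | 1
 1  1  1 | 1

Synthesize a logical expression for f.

There are just 2 zero rows: (0,0,1), (1,0,0). Their minterms are ¬A1·¬A2·A3, A1·¬A2·¬A3; the OR of those covers precisely the 0-outputs, and negating it yields f.

f(A1, A2, A3) = not (((not A1 and not A2) and A3) or ((A1 and not A2) and not A3))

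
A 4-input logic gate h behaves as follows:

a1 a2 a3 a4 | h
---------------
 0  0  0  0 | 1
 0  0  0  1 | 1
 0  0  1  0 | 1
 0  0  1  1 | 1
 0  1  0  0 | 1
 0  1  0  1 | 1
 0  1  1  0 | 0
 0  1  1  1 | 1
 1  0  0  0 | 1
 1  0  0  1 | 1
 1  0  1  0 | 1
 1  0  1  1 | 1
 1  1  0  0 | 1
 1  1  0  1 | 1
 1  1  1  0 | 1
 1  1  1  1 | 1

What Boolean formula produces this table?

h(a1, a2, a3, a4) = ¬(((¬a1 ∧ a2) ∧ a3) ∧ ¬a4)

Only row (0,1,1,0) gives 0. So h is 1 everywhere except there — the complement of the minterm ¬a1·a2·a3·¬a4.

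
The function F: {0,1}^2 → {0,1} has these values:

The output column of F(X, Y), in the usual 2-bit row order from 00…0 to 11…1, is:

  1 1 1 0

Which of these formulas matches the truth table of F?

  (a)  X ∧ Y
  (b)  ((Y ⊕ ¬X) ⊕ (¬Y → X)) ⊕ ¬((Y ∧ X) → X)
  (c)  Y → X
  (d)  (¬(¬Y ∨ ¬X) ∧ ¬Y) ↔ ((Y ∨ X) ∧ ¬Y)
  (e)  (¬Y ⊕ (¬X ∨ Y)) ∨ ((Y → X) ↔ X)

b

(a) fails at (0,0): the formula yields 0, F is 1.
(c) fails at (0,1): the formula yields 0, F is 1.
(d) fails at (1,0): the formula yields 0, F is 1.
(e) fails at (0,0): the formula yields 0, F is 1.
(b) is the remaining candidate, and it agrees with F on all 4 inputs.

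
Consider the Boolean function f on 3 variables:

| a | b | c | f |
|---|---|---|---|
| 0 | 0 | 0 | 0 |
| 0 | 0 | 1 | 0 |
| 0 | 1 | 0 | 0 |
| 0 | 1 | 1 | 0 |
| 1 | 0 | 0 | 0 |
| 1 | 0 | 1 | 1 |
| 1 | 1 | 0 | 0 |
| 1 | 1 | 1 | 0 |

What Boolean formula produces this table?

f(a, b, c) = (a · b') · c

Only row (1,0,1) gives 1. That row's minterm a·¬b·c is f directly.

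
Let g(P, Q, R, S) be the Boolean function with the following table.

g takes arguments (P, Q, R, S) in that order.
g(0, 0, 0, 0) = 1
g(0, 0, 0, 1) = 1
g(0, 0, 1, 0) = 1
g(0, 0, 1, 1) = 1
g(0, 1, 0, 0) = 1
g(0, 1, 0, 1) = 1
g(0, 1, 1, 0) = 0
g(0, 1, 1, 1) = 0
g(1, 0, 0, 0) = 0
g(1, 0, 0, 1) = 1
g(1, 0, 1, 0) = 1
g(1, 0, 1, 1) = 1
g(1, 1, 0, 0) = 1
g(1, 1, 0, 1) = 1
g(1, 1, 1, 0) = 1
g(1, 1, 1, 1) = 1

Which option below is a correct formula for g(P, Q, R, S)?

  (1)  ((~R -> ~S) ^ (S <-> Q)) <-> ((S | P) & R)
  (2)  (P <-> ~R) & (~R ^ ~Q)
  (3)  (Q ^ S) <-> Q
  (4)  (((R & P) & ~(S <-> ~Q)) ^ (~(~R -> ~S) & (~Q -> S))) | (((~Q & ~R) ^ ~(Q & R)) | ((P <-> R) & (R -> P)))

(1): at (0,1,0,0) it gives 0, but g = 1 — eliminated.
(2): at (0,0,0,0) it gives 0, but g = 1 — eliminated.
(3): at (0,0,0,1) it gives 0, but g = 1 — eliminated.
Only (4) survives; checking it on all 16 rows confirms it matches g.

4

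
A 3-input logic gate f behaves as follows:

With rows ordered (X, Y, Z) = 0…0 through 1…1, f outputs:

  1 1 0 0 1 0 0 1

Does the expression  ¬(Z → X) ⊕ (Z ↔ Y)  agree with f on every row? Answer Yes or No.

Test each input against both f and the formula:
  X=0, Y=0, Z=0: formula gives 1, f = 1 ✓
  X=0, Y=0, Z=1: formula gives 1, f = 1 ✓
  X=0, Y=1, Z=0: formula gives 0, f = 0 ✓
  X=0, Y=1, Z=1: formula gives 0, f = 0 ✓
  X=1, Y=0, Z=0: formula gives 1, f = 1 ✓
  … (the remaining 3 rows also agree.)
No disagreement on any input; they are logically equivalent.

Yes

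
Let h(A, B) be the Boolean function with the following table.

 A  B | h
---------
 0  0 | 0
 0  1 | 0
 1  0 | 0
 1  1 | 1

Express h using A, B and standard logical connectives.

The output is 1 only when every input is 1 — the AND of all inputs.

h(A, B) = A · B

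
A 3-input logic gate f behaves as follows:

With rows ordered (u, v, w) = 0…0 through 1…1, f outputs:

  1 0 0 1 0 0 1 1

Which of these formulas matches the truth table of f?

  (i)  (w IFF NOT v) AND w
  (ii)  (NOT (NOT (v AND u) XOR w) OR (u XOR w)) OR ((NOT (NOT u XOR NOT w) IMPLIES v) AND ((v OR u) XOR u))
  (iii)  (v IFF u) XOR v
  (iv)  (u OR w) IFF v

iv

(i) fails at (0,0,0): the formula yields 0, f is 1.
(ii) fails at (0,0,0): the formula yields 0, f is 1.
(iii) fails at (0,0,1): the formula yields 1, f is 0.
Only (iv) survives; checking it on all 8 rows confirms it matches f.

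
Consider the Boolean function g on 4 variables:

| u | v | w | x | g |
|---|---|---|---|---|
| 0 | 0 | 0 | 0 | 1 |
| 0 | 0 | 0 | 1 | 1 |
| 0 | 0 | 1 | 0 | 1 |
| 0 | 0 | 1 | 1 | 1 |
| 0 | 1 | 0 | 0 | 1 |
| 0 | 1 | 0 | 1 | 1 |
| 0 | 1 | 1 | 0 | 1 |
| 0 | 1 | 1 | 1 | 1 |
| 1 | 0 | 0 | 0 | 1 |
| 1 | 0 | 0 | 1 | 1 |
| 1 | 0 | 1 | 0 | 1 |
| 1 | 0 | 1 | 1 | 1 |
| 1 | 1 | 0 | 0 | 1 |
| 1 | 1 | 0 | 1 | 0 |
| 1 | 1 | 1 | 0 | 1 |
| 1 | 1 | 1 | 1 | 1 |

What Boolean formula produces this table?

g(u, v, w, x) = NOT (((u AND v) AND NOT w) AND x)

Only row (1,1,0,1) gives 0. So g is 1 everywhere except there — the complement of the minterm u·v·¬w·x.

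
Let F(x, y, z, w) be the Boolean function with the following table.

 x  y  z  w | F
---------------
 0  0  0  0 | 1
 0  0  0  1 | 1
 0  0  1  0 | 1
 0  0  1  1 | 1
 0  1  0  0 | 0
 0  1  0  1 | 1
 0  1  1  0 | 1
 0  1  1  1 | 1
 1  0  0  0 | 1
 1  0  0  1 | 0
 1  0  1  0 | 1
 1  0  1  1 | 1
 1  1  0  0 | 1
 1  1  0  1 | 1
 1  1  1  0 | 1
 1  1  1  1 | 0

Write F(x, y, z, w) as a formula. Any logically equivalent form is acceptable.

The 0-rows are (0,1,0,0), (1,0,0,1), (1,1,1,1). Take each as a conjunction (¬x·y·¬z·¬w, x·¬y·¬z·w, x·y·z·w), form their disjunction, and complement — that gives a formula that is 1 everywhere F is.

F(x, y, z, w) = not (((((not x and y) and not z) and not w) or (((x and not y) and not z) and w)) or (((x and y) and z) and w))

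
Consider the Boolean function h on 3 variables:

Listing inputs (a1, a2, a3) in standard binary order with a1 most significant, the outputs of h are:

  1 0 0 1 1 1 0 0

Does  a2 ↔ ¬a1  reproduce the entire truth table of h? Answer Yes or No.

No

Check the formula against h row by row:
  a1=0, a2=0, a3=0: formula gives 0, but h = 1 ✗
Row (0,0,0) is a counterexample, so the formula is not equivalent to h.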